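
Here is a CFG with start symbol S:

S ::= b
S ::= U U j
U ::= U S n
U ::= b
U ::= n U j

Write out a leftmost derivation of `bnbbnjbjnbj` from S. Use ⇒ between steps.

S ⇒ UUj ⇒ USnUj ⇒ bSnUj ⇒ bUUjnUj ⇒ bnUjUjnUj ⇒ bnUSnjUjnUj ⇒ bnbSnjUjnUj ⇒ bnbbnjUjnUj ⇒ bnbbnjbjnUj ⇒ bnbbnjbjnbj

S ⇒ UUj   [S ::= U U j]
UUj ⇒ USnUj   [U ::= U S n]
USnUj ⇒ bSnUj   [U ::= b]
bSnUj ⇒ bUUjnUj   [S ::= U U j]
bUUjnUj ⇒ bnUjUjnUj   [U ::= n U j]
bnUjUjnUj ⇒ bnUSnjUjnUj   [U ::= U S n]
bnUSnjUjnUj ⇒ bnbSnjUjnUj   [U ::= b]
bnbSnjUjnUj ⇒ bnbbnjUjnUj   [S ::= b]
bnbbnjUjnUj ⇒ bnbbnjbjnUj   [U ::= b]
bnbbnjbjnUj ⇒ bnbbnjbjnbj   [U ::= b]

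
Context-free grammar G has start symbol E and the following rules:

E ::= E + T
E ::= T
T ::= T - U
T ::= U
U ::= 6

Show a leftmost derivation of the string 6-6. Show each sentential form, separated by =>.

E => T   [E ::= T]
T => T-U   [T ::= T - U]
T-U => U-U   [T ::= U]
U-U => 6-U   [U ::= 6]
6-U => 6-6   [U ::= 6]

E => T => T-U => U-U => 6-U => 6-6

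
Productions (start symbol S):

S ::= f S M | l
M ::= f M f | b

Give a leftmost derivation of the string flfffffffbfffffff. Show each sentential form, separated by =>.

S => fSM => flM => flfMf => flffMff => flfffMfff => flffffMffff => flfffffMfffff => flffffffMffffff => flfffffffMfffffff => flfffffffbfffffff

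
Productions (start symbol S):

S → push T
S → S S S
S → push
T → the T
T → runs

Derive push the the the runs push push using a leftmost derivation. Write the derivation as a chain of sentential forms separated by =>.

S => S S S   [S → S S S]
S S S => push T S S   [S → push T]
push T S S => push the T S S   [T → the T]
push the T S S => push the the T S S   [T → the T]
push the the T S S => push the the the T S S   [T → the T]
push the the the T S S => push the the the runs S S   [T → runs]
push the the the runs S S => push the the the runs push S   [S → push]
push the the the runs push S => push the the the runs push push   [S → push]

S => S S S => push T S S => push the T S S => push the the T S S => push the the the T S S => push the the the runs S S => push the the the runs push S => push the the the runs push push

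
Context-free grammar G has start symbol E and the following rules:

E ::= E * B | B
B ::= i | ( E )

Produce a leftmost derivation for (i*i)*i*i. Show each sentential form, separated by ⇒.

E ⇒ E*B   [E ::= E * B]
E*B ⇒ E*B*B   [E ::= E * B]
E*B*B ⇒ B*B*B   [E ::= B]
B*B*B ⇒ (E)*B*B   [B ::= ( E )]
(E)*B*B ⇒ (E*B)*B*B   [E ::= E * B]
(E*B)*B*B ⇒ (B*B)*B*B   [E ::= B]
(B*B)*B*B ⇒ (i*B)*B*B   [B ::= i]
(i*B)*B*B ⇒ (i*i)*B*B   [B ::= i]
(i*i)*B*B ⇒ (i*i)*i*B   [B ::= i]
(i*i)*i*B ⇒ (i*i)*i*i   [B ::= i]

E ⇒ E*B ⇒ E*B*B ⇒ B*B*B ⇒ (E)*B*B ⇒ (E*B)*B*B ⇒ (B*B)*B*B ⇒ (i*B)*B*B ⇒ (i*i)*B*B ⇒ (i*i)*i*B ⇒ (i*i)*i*i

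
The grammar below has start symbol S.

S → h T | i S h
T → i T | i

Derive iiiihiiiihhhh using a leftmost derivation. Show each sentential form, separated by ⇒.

S⇒iSh⇒iiShh⇒iiiShhh⇒iiiiShhhh⇒iiiihThhhh⇒iiiihiThhhh⇒iiiihiiThhhh⇒iiiihiiiThhhh⇒iiiihiiiihhhh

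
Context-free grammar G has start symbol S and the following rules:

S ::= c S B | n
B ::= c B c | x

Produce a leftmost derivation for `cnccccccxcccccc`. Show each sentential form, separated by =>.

S => cSB   [S ::= c S B]
cSB => cnB   [S ::= n]
cnB => cncBc   [B ::= c B c]
cncBc => cnccBcc   [B ::= c B c]
cnccBcc => cncccBccc   [B ::= c B c]
cncccBccc => cnccccBcccc   [B ::= c B c]
cnccccBcccc => cncccccBccccc   [B ::= c B c]
cncccccBccccc => cnccccccBcccccc   [B ::= c B c]
cnccccccBcccccc => cnccccccxcccccc   [B ::= x]

S => cSB => cnB => cncBc => cnccBcc => cncccBccc => cnccccBcccc => cncccccBccccc => cnccccccBcccccc => cnccccccxcccccc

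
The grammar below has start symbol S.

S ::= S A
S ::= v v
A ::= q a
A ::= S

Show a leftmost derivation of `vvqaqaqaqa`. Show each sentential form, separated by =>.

S => SA => SAA => SAAA => SAAAA => vvAAAA => vvqaAAA => vvqaqaAA => vvqaqaqaA => vvqaqaqaqa

S => SA   [S ::= S A]
SA => SAA   [S ::= S A]
SAA => SAAA   [S ::= S A]
SAAA => SAAAA   [S ::= S A]
SAAAA => vvAAAA   [S ::= v v]
vvAAAA => vvqaAAA   [A ::= q a]
vvqaAAA => vvqaqaAA   [A ::= q a]
vvqaqaAA => vvqaqaqaA   [A ::= q a]
vvqaqaqaA => vvqaqaqaqa   [A ::= q a]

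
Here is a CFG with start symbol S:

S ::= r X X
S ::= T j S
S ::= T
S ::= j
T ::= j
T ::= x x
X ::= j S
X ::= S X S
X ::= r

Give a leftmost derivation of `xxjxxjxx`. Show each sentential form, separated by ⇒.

S ⇒ TjS   [S ::= T j S]
TjS ⇒ xxjS   [T ::= x x]
xxjS ⇒ xxjTjS   [S ::= T j S]
xxjTjS ⇒ xxjxxjS   [T ::= x x]
xxjxxjS ⇒ xxjxxjT   [S ::= T]
xxjxxjT ⇒ xxjxxjxx   [T ::= x x]

S ⇒ TjS ⇒ xxjS ⇒ xxjTjS ⇒ xxjxxjS ⇒ xxjxxjT ⇒ xxjxxjxx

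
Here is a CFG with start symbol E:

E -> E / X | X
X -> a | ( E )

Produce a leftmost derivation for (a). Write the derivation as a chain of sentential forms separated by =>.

E=>X=>(E)=>(X)=>(a)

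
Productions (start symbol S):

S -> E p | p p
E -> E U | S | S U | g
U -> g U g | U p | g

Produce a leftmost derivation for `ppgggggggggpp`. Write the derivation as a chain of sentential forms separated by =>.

S=>Ep=>SUp=>ppUp=>ppUpp=>ppgUgpp=>ppggUggpp=>ppgggUgggpp=>ppggggUggggpp=>ppgggggggggpp

S => Ep   [S -> E p]
Ep => SUp   [E -> S U]
SUp => ppUp   [S -> p p]
ppUp => ppUpp   [U -> U p]
ppUpp => ppgUgpp   [U -> g U g]
ppgUgpp => ppggUggpp   [U -> g U g]
ppggUggpp => ppgggUgggpp   [U -> g U g]
ppgggUgggpp => ppggggUggggpp   [U -> g U g]
ppggggUggggpp => ppgggggggggpp   [U -> g]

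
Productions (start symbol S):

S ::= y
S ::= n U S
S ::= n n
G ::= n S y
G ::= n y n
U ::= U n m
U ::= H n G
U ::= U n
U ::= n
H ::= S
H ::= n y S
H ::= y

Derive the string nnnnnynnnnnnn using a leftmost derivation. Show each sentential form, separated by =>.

S=>nUS=>nUnS=>nHnGnS=>nSnGnS=>nnnnGnS=>nnnnnynnS=>nnnnnynnnUS=>nnnnnynnnUnS=>nnnnnynnnnnS=>nnnnnynnnnnnn

S => nUS   [S ::= n U S]
nUS => nUnS   [U ::= U n]
nUnS => nHnGnS   [U ::= H n G]
nHnGnS => nSnGnS   [H ::= S]
nSnGnS => nnnnGnS   [S ::= n n]
nnnnGnS => nnnnnynnS   [G ::= n y n]
nnnnnynnS => nnnnnynnnUS   [S ::= n U S]
nnnnnynnnUS => nnnnnynnnUnS   [U ::= U n]
nnnnnynnnUnS => nnnnnynnnnnS   [U ::= n]
nnnnnynnnnnS => nnnnnynnnnnnn   [S ::= n n]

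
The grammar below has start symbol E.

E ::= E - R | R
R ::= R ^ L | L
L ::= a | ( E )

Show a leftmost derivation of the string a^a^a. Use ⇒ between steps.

E⇒R⇒R^L⇒R^L^L⇒L^L^L⇒a^L^L⇒a^a^L⇒a^a^a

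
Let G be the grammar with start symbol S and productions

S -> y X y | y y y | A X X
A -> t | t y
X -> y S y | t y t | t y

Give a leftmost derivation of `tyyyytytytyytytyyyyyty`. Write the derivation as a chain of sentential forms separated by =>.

S=>AXX=>tyXX=>tyySyX=>tyyyXyyX=>tyyyySyyyX=>tyyyyAXXyyyX=>tyyyytyXXyyyX=>tyyyytytytXyyyX=>tyyyytytytySyyyyX=>tyyyytytytyyXyyyyyX=>tyyyytytytyytytyyyyyX=>tyyyytytytyytytyyyyyty

S => AXX   [S -> A X X]
AXX => tyXX   [A -> t y]
tyXX => tyySyX   [X -> y S y]
tyySyX => tyyyXyyX   [S -> y X y]
tyyyXyyX => tyyyySyyyX   [X -> y S y]
tyyyySyyyX => tyyyyAXXyyyX   [S -> A X X]
tyyyyAXXyyyX => tyyyytyXXyyyX   [A -> t y]
tyyyytyXXyyyX => tyyyytytytXyyyX   [X -> t y t]
tyyyytytytXyyyX => tyyyytytytySyyyyX   [X -> y S y]
tyyyytytytySyyyyX => tyyyytytytyyXyyyyyX   [S -> y X y]
tyyyytytytyyXyyyyyX => tyyyytytytyytytyyyyyX   [X -> t y t]
tyyyytytytyytytyyyyyX => tyyyytytytyytytyyyyyty   [X -> t y]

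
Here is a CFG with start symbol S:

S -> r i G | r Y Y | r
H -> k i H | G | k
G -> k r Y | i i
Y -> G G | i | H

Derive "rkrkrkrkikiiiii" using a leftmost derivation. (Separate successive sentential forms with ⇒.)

S ⇒ rYY   [S -> r Y Y]
rYY ⇒ rHY   [Y -> H]
rHY ⇒ rGY   [H -> G]
rGY ⇒ rkrYY   [G -> k r Y]
rkrYY ⇒ rkrGGY   [Y -> G G]
rkrGGY ⇒ rkrkrYGY   [G -> k r Y]
rkrkrYGY ⇒ rkrkrGGGY   [Y -> G G]
rkrkrGGGY ⇒ rkrkrkrYGGY   [G -> k r Y]
rkrkrkrYGGY ⇒ rkrkrkrHGGY   [Y -> H]
rkrkrkrHGGY ⇒ rkrkrkrkiHGGY   [H -> k i H]
rkrkrkrkiHGGY ⇒ rkrkrkrkikGGY   [H -> k]
rkrkrkrkikGGY ⇒ rkrkrkrkikiiGY   [G -> i i]
rkrkrkrkikiiGY ⇒ rkrkrkrkikiiiiY   [G -> i i]
rkrkrkrkikiiiiY ⇒ rkrkrkrkikiiiii   [Y -> i]

S ⇒ rYY ⇒ rHY ⇒ rGY ⇒ rkrYY ⇒ rkrGGY ⇒ rkrkrYGY ⇒ rkrkrGGGY ⇒ rkrkrkrYGGY ⇒ rkrkrkrHGGY ⇒ rkrkrkrkiHGGY ⇒ rkrkrkrkikGGY ⇒ rkrkrkrkikiiGY ⇒ rkrkrkrkikiiiiY ⇒ rkrkrkrkikiiiii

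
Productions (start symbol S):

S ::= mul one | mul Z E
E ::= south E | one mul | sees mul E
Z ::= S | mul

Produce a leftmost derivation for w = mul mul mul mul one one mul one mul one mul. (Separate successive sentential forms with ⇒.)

S ⇒ mul Z E ⇒ mul S E ⇒ mul mul Z E E ⇒ mul mul S E E ⇒ mul mul mul Z E E E ⇒ mul mul mul S E E E ⇒ mul mul mul mul one E E E ⇒ mul mul mul mul one one mul E E ⇒ mul mul mul mul one one mul one mul E ⇒ mul mul mul mul one one mul one mul one mul

S ⇒ mul Z E   [S ::= mul Z E]
mul Z E ⇒ mul S E   [Z ::= S]
mul S E ⇒ mul mul Z E E   [S ::= mul Z E]
mul mul Z E E ⇒ mul mul S E E   [Z ::= S]
mul mul S E E ⇒ mul mul mul Z E E E   [S ::= mul Z E]
mul mul mul Z E E E ⇒ mul mul mul S E E E   [Z ::= S]
mul mul mul S E E E ⇒ mul mul mul mul one E E E   [S ::= mul one]
mul mul mul mul one E E E ⇒ mul mul mul mul one one mul E E   [E ::= one mul]
mul mul mul mul one one mul E E ⇒ mul mul mul mul one one mul one mul E   [E ::= one mul]
mul mul mul mul one one mul one mul E ⇒ mul mul mul mul one one mul one mul one mul   [E ::= one mul]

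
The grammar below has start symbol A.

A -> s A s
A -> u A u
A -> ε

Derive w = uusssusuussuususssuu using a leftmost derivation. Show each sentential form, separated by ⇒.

A ⇒ uAu   [A -> u A u]
uAu ⇒ uuAuu   [A -> u A u]
uuAuu ⇒ uusAsuu   [A -> s A s]
uusAsuu ⇒ uussAssuu   [A -> s A s]
uussAssuu ⇒ uusssAsssuu   [A -> s A s]
uusssAsssuu ⇒ uusssuAusssuu   [A -> u A u]
uusssuAusssuu ⇒ uusssusAsusssuu   [A -> s A s]
uusssusAsusssuu ⇒ uusssusuAususssuu   [A -> u A u]
uusssusuAususssuu ⇒ uusssusuuAuususssuu   [A -> u A u]
uusssusuuAuususssuu ⇒ uusssusuusAsuususssuu   [A -> s A s]
uusssusuusAsuususssuu ⇒ uusssusuussuususssuu   [A -> ε]

A ⇒ uAu ⇒ uuAuu ⇒ uusAsuu ⇒ uussAssuu ⇒ uusssAsssuu ⇒ uusssuAusssuu ⇒ uusssusAsusssuu ⇒ uusssusuAususssuu ⇒ uusssusuuAuususssuu ⇒ uusssusuusAsuususssuu ⇒ uusssusuussuususssuu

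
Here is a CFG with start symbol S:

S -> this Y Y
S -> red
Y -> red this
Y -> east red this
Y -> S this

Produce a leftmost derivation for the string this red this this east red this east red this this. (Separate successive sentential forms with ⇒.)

S ⇒ this Y Y   [S -> this Y Y]
this Y Y ⇒ this red this Y   [Y -> red this]
this red this Y ⇒ this red this S this   [Y -> S this]
this red this S this ⇒ this red this this Y Y this   [S -> this Y Y]
this red this this Y Y this ⇒ this red this this east red this Y this   [Y -> east red this]
this red this this east red this Y this ⇒ this red this this east red this east red this this   [Y -> east red this]

S ⇒ this Y Y ⇒ this red this Y ⇒ this red this S this ⇒ this red this this Y Y this ⇒ this red this this east red this Y this ⇒ this red this this east red this east red this this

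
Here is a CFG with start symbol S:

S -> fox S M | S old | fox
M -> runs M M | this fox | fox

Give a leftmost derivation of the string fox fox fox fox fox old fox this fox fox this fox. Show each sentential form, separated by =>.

S => fox S M => fox fox S M M => fox fox fox S M M M => fox fox fox fox S M M M M => fox fox fox fox S old M M M M => fox fox fox fox fox old M M M M => fox fox fox fox fox old fox M M M => fox fox fox fox fox old fox this fox M M => fox fox fox fox fox old fox this fox fox M => fox fox fox fox fox old fox this fox fox this fox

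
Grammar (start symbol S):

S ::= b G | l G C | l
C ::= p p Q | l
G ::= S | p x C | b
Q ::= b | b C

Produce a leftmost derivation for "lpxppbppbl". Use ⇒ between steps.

S ⇒ lGC ⇒ lpxCC ⇒ lpxppQC ⇒ lpxppbCC ⇒ lpxppbppQC ⇒ lpxppbppbC ⇒ lpxppbppbl

S ⇒ lGC   [S ::= l G C]
lGC ⇒ lpxCC   [G ::= p x C]
lpxCC ⇒ lpxppQC   [C ::= p p Q]
lpxppQC ⇒ lpxppbCC   [Q ::= b C]
lpxppbCC ⇒ lpxppbppQC   [C ::= p p Q]
lpxppbppQC ⇒ lpxppbppbC   [Q ::= b]
lpxppbppbC ⇒ lpxppbppbl   [C ::= l]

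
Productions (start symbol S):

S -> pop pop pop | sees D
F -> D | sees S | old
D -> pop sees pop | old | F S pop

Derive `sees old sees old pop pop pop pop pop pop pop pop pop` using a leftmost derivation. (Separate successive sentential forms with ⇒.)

S ⇒ sees D ⇒ sees F S pop ⇒ sees D S pop ⇒ sees F S pop S pop ⇒ sees old S pop S pop ⇒ sees old sees D pop S pop ⇒ sees old sees F S pop pop S pop ⇒ sees old sees old S pop pop S pop ⇒ sees old sees old pop pop pop pop pop S pop ⇒ sees old sees old pop pop pop pop pop pop pop pop pop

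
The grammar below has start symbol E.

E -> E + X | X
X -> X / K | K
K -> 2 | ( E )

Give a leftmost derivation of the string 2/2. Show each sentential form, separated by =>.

E => X   [E -> X]
X => X/K   [X -> X / K]
X/K => K/K   [X -> K]
K/K => 2/K   [K -> 2]
2/K => 2/2   [K -> 2]

E => X => X/K => K/K => 2/K => 2/2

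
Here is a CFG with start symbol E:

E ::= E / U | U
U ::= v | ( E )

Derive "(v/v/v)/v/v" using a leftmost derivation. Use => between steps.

E => E/U => E/U/U => U/U/U => (E)/U/U => (E/U)/U/U => (E/U/U)/U/U => (U/U/U)/U/U => (v/U/U)/U/U => (v/v/U)/U/U => (v/v/v)/U/U => (v/v/v)/v/U => (v/v/v)/v/v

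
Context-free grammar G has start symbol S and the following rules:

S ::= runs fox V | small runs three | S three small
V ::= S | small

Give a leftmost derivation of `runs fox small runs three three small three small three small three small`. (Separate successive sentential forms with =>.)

S => S three small => S three small three small => S three small three small three small => runs fox V three small three small three small => runs fox S three small three small three small => runs fox S three small three small three small three small => runs fox small runs three three small three small three small three small

S => S three small   [S ::= S three small]
S three small => S three small three small   [S ::= S three small]
S three small three small => S three small three small three small   [S ::= S three small]
S three small three small three small => runs fox V three small three small three small   [S ::= runs fox V]
runs fox V three small three small three small => runs fox S three small three small three small   [V ::= S]
runs fox S three small three small three small => runs fox S three small three small three small three small   [S ::= S three small]
runs fox S three small three small three small three small => runs fox small runs three three small three small three small three small   [S ::= small runs three]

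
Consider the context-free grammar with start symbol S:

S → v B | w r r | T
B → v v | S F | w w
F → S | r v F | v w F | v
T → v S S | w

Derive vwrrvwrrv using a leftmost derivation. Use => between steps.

S => T => vSS => vwrrS => vwrrvB => vwrrvSF => vwrrvwrrF => vwrrvwrrv

S => T   [S → T]
T => vSS   [T → v S S]
vSS => vwrrS   [S → w r r]
vwrrS => vwrrvB   [S → v B]
vwrrvB => vwrrvSF   [B → S F]
vwrrvSF => vwrrvwrrF   [S → w r r]
vwrrvwrrF => vwrrvwrrv   [F → v]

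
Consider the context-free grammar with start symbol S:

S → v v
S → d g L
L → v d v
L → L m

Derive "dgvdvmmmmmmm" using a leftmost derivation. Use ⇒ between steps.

S ⇒ dgL ⇒ dgLm ⇒ dgLmm ⇒ dgLmmm ⇒ dgLmmmm ⇒ dgLmmmmm ⇒ dgLmmmmmm ⇒ dgLmmmmmmm ⇒ dgvdvmmmmmmm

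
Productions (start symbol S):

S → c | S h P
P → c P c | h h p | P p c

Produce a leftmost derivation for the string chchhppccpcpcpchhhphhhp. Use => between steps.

S => ShP   [S → S h P]
ShP => ShPhP   [S → S h P]
ShPhP => ShPhPhP   [S → S h P]
ShPhPhP => chPhPhP   [S → c]
chPhPhP => chPpchPhP   [P → P p c]
chPpchPhP => chPpcpchPhP   [P → P p c]
chPpcpchPhP => chPpcpcpchPhP   [P → P p c]
chPpcpcpchPhP => chcPcpcpcpchPhP   [P → c P c]
chcPcpcpcpchPhP => chcPpccpcpcpchPhP   [P → P p c]
chcPpccpcpcpchPhP => chchhppccpcpcpchPhP   [P → h h p]
chchhppccpcpcpchPhP => chchhppccpcpcpchhhphP   [P → h h p]
chchhppccpcpcpchhhphP => chchhppccpcpcpchhhphhhp   [P → h h p]

S=>ShP=>ShPhP=>ShPhPhP=>chPhPhP=>chPpchPhP=>chPpcpchPhP=>chPpcpcpchPhP=>chcPcpcpcpchPhP=>chcPpccpcpcpchPhP=>chchhppccpcpcpchPhP=>chchhppccpcpcpchhhphP=>chchhppccpcpcpchhhphhhp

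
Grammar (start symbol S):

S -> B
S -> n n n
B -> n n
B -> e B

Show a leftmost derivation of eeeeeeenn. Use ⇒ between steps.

S ⇒ B ⇒ eB ⇒ eeB ⇒ eeeB ⇒ eeeeB ⇒ eeeeeB ⇒ eeeeeeB ⇒ eeeeeeeB ⇒ eeeeeeenn

S ⇒ B   [S -> B]
B ⇒ eB   [B -> e B]
eB ⇒ eeB   [B -> e B]
eeB ⇒ eeeB   [B -> e B]
eeeB ⇒ eeeeB   [B -> e B]
eeeeB ⇒ eeeeeB   [B -> e B]
eeeeeB ⇒ eeeeeeB   [B -> e B]
eeeeeeB ⇒ eeeeeeeB   [B -> e B]
eeeeeeeB ⇒ eeeeeeenn   [B -> n n]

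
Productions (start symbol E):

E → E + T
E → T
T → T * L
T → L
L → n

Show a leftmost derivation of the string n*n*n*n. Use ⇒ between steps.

E ⇒ T   [E → T]
T ⇒ T*L   [T → T * L]
T*L ⇒ T*L*L   [T → T * L]
T*L*L ⇒ T*L*L*L   [T → T * L]
T*L*L*L ⇒ L*L*L*L   [T → L]
L*L*L*L ⇒ n*L*L*L   [L → n]
n*L*L*L ⇒ n*n*L*L   [L → n]
n*n*L*L ⇒ n*n*n*L   [L → n]
n*n*n*L ⇒ n*n*n*n   [L → n]

E ⇒ T ⇒ T*L ⇒ T*L*L ⇒ T*L*L*L ⇒ L*L*L*L ⇒ n*L*L*L ⇒ n*n*L*L ⇒ n*n*n*L ⇒ n*n*n*n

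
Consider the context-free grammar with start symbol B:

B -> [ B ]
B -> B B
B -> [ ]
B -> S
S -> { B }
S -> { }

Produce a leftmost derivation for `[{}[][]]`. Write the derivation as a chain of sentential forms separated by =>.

B => [B]   [B -> [ B ]]
[B] => [BB]   [B -> B B]
[BB] => [BBB]   [B -> B B]
[BBB] => [SBB]   [B -> S]
[SBB] => [{}BB]   [S -> { }]
[{}BB] => [{}[]B]   [B -> [ ]]
[{}[]B] => [{}[][]]   [B -> [ ]]

B => [B] => [BB] => [BBB] => [SBB] => [{}BB] => [{}[]B] => [{}[][]]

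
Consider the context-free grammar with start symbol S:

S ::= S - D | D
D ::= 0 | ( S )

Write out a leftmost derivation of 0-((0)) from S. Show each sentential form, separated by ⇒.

S ⇒ S-D   [S ::= S - D]
S-D ⇒ D-D   [S ::= D]
D-D ⇒ 0-D   [D ::= 0]
0-D ⇒ 0-(S)   [D ::= ( S )]
0-(S) ⇒ 0-(D)   [S ::= D]
0-(D) ⇒ 0-((S))   [D ::= ( S )]
0-((S)) ⇒ 0-((D))   [S ::= D]
0-((D)) ⇒ 0-((0))   [D ::= 0]

S⇒S-D⇒D-D⇒0-D⇒0-(S)⇒0-(D)⇒0-((S))⇒0-((D))⇒0-((0))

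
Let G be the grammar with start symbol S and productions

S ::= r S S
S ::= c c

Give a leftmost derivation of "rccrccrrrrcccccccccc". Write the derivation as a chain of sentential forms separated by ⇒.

S ⇒ rSS   [S ::= r S S]
rSS ⇒ rccS   [S ::= c c]
rccS ⇒ rccrSS   [S ::= r S S]
rccrSS ⇒ rccrccS   [S ::= c c]
rccrccS ⇒ rccrccrSS   [S ::= r S S]
rccrccrSS ⇒ rccrccrrSSS   [S ::= r S S]
rccrccrrSSS ⇒ rccrccrrrSSSS   [S ::= r S S]
rccrccrrrSSSS ⇒ rccrccrrrrSSSSS   [S ::= r S S]
rccrccrrrrSSSSS ⇒ rccrccrrrrccSSSS   [S ::= c c]
rccrccrrrrccSSSS ⇒ rccrccrrrrccccSSS   [S ::= c c]
rccrccrrrrccccSSS ⇒ rccrccrrrrccccccSS   [S ::= c c]
rccrccrrrrccccccSS ⇒ rccrccrrrrccccccccS   [S ::= c c]
rccrccrrrrccccccccS ⇒ rccrccrrrrcccccccccc   [S ::= c c]

S ⇒ rSS ⇒ rccS ⇒ rccrSS ⇒ rccrccS ⇒ rccrccrSS ⇒ rccrccrrSSS ⇒ rccrccrrrSSSS ⇒ rccrccrrrrSSSSS ⇒ rccrccrrrrccSSSS ⇒ rccrccrrrrccccSSS ⇒ rccrccrrrrccccccSS ⇒ rccrccrrrrccccccccS ⇒ rccrccrrrrcccccccccc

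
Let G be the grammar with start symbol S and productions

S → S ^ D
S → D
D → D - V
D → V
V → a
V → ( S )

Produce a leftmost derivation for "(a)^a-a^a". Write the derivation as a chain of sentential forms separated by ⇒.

S ⇒ S^D   [S → S ^ D]
S^D ⇒ S^D^D   [S → S ^ D]
S^D^D ⇒ D^D^D   [S → D]
D^D^D ⇒ V^D^D   [D → V]
V^D^D ⇒ (S)^D^D   [V → ( S )]
(S)^D^D ⇒ (D)^D^D   [S → D]
(D)^D^D ⇒ (V)^D^D   [D → V]
(V)^D^D ⇒ (a)^D^D   [V → a]
(a)^D^D ⇒ (a)^D-V^D   [D → D - V]
(a)^D-V^D ⇒ (a)^V-V^D   [D → V]
(a)^V-V^D ⇒ (a)^a-V^D   [V → a]
(a)^a-V^D ⇒ (a)^a-a^D   [V → a]
(a)^a-a^D ⇒ (a)^a-a^V   [D → V]
(a)^a-a^V ⇒ (a)^a-a^a   [V → a]

S ⇒ S^D ⇒ S^D^D ⇒ D^D^D ⇒ V^D^D ⇒ (S)^D^D ⇒ (D)^D^D ⇒ (V)^D^D ⇒ (a)^D^D ⇒ (a)^D-V^D ⇒ (a)^V-V^D ⇒ (a)^a-V^D ⇒ (a)^a-a^D ⇒ (a)^a-a^V ⇒ (a)^a-a^a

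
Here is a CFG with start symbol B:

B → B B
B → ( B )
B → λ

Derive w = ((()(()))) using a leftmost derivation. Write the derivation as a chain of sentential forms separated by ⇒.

B⇒(B)⇒((B))⇒((BB))⇒(((B)B))⇒((()B))⇒((()(B)))⇒((()(BB)))⇒((()((B)B)))⇒((()(()B)))⇒((()(())))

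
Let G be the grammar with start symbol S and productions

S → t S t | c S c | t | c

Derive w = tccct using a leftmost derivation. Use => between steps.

S => tSt => tcSct => tccct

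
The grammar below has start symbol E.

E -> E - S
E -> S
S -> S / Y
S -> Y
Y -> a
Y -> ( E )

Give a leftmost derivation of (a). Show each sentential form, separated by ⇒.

E ⇒ S ⇒ Y ⇒ (E) ⇒ (S) ⇒ (Y) ⇒ (a)

E ⇒ S   [E -> S]
S ⇒ Y   [S -> Y]
Y ⇒ (E)   [Y -> ( E )]
(E) ⇒ (S)   [E -> S]
(S) ⇒ (Y)   [S -> Y]
(Y) ⇒ (a)   [Y -> a]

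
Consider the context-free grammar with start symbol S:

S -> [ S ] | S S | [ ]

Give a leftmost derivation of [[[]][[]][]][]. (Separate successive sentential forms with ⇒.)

S⇒SS⇒[S]S⇒[SS]S⇒[[S]S]S⇒[[[]]S]S⇒[[[]]SS]S⇒[[[]][S]S]S⇒[[[]][[]]S]S⇒[[[]][[]][]]S⇒[[[]][[]][]][]

S ⇒ SS   [S -> S S]
SS ⇒ [S]S   [S -> [ S ]]
[S]S ⇒ [SS]S   [S -> S S]
[SS]S ⇒ [[S]S]S   [S -> [ S ]]
[[S]S]S ⇒ [[[]]S]S   [S -> [ ]]
[[[]]S]S ⇒ [[[]]SS]S   [S -> S S]
[[[]]SS]S ⇒ [[[]][S]S]S   [S -> [ S ]]
[[[]][S]S]S ⇒ [[[]][[]]S]S   [S -> [ ]]
[[[]][[]]S]S ⇒ [[[]][[]][]]S   [S -> [ ]]
[[[]][[]][]]S ⇒ [[[]][[]][]][]   [S -> [ ]]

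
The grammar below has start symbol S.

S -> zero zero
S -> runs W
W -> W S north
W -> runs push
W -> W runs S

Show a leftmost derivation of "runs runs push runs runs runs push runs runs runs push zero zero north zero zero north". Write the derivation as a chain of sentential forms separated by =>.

S => runs W => runs W S north => runs W runs S S north => runs runs push runs S S north => runs runs push runs runs W S north => runs runs push runs runs W runs S S north => runs runs push runs runs runs push runs S S north => runs runs push runs runs runs push runs runs W S north => runs runs push runs runs runs push runs runs W S north S north => runs runs push runs runs runs push runs runs runs push S north S north => runs runs push runs runs runs push runs runs runs push zero zero north S north => runs runs push runs runs runs push runs runs runs push zero zero north zero zero north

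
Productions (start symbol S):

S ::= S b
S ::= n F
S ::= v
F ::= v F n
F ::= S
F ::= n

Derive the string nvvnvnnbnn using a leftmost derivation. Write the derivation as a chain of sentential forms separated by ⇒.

S ⇒ nF ⇒ nvFn ⇒ nvvFnn ⇒ nvvSnn ⇒ nvvSbnn ⇒ nvvnFbnn ⇒ nvvnvFnbnn ⇒ nvvnvnnbnn

S ⇒ nF   [S ::= n F]
nF ⇒ nvFn   [F ::= v F n]
nvFn ⇒ nvvFnn   [F ::= v F n]
nvvFnn ⇒ nvvSnn   [F ::= S]
nvvSnn ⇒ nvvSbnn   [S ::= S b]
nvvSbnn ⇒ nvvnFbnn   [S ::= n F]
nvvnFbnn ⇒ nvvnvFnbnn   [F ::= v F n]
nvvnvFnbnn ⇒ nvvnvnnbnn   [F ::= n]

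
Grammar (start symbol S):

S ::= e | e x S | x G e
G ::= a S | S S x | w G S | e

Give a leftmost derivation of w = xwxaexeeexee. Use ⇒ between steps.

S⇒xGe⇒xwGSe⇒xwSSxSe⇒xwxGeSxSe⇒xwxaSeSxSe⇒xwxaexSeSxSe⇒xwxaexeeSxSe⇒xwxaexeeexSe⇒xwxaexeeexee

S ⇒ xGe   [S ::= x G e]
xGe ⇒ xwGSe   [G ::= w G S]
xwGSe ⇒ xwSSxSe   [G ::= S S x]
xwSSxSe ⇒ xwxGeSxSe   [S ::= x G e]
xwxGeSxSe ⇒ xwxaSeSxSe   [G ::= a S]
xwxaSeSxSe ⇒ xwxaexSeSxSe   [S ::= e x S]
xwxaexSeSxSe ⇒ xwxaexeeSxSe   [S ::= e]
xwxaexeeSxSe ⇒ xwxaexeeexSe   [S ::= e]
xwxaexeeexSe ⇒ xwxaexeeexee   [S ::= e]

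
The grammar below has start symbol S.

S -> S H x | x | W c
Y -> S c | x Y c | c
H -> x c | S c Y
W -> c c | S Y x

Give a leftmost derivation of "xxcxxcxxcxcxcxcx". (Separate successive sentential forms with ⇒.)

S ⇒ SHx   [S -> S H x]
SHx ⇒ WcHx   [S -> W c]
WcHx ⇒ SYxcHx   [W -> S Y x]
SYxcHx ⇒ SHxYxcHx   [S -> S H x]
SHxYxcHx ⇒ SHxHxYxcHx   [S -> S H x]
SHxHxYxcHx ⇒ SHxHxHxYxcHx   [S -> S H x]
SHxHxHxYxcHx ⇒ xHxHxHxYxcHx   [S -> x]
xHxHxHxYxcHx ⇒ xxcxHxHxYxcHx   [H -> x c]
xxcxHxHxYxcHx ⇒ xxcxxcxHxYxcHx   [H -> x c]
xxcxxcxHxYxcHx ⇒ xxcxxcxxcxYxcHx   [H -> x c]
xxcxxcxxcxYxcHx ⇒ xxcxxcxxcxcxcHx   [Y -> c]
xxcxxcxxcxcxcHx ⇒ xxcxxcxxcxcxcxcx   [H -> x c]

S ⇒ SHx ⇒ WcHx ⇒ SYxcHx ⇒ SHxYxcHx ⇒ SHxHxYxcHx ⇒ SHxHxHxYxcHx ⇒ xHxHxHxYxcHx ⇒ xxcxHxHxYxcHx ⇒ xxcxxcxHxYxcHx ⇒ xxcxxcxxcxYxcHx ⇒ xxcxxcxxcxcxcHx ⇒ xxcxxcxxcxcxcxcx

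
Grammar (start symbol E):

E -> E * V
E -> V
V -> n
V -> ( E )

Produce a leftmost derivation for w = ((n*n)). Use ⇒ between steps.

E⇒V⇒(E)⇒(V)⇒((E))⇒((E*V))⇒((V*V))⇒((n*V))⇒((n*n))

E ⇒ V   [E -> V]
V ⇒ (E)   [V -> ( E )]
(E) ⇒ (V)   [E -> V]
(V) ⇒ ((E))   [V -> ( E )]
((E)) ⇒ ((E*V))   [E -> E * V]
((E*V)) ⇒ ((V*V))   [E -> V]
((V*V)) ⇒ ((n*V))   [V -> n]
((n*V)) ⇒ ((n*n))   [V -> n]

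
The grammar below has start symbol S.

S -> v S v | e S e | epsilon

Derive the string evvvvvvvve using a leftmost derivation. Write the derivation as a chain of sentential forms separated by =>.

S => eSe => evSve => evvSvve => evvvSvvve => evvvvSvvvve => evvvvvvvve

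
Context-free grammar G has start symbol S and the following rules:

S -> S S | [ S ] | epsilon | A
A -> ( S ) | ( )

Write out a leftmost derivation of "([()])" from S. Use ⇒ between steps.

S ⇒ SS ⇒ AS ⇒ (S)S ⇒ ([S])S ⇒ ([A])S ⇒ ([()])S ⇒ ([()])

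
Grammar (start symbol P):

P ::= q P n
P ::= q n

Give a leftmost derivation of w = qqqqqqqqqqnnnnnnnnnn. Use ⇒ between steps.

P⇒qPn⇒qqPnn⇒qqqPnnn⇒qqqqPnnnn⇒qqqqqPnnnnn⇒qqqqqqPnnnnnn⇒qqqqqqqPnnnnnnn⇒qqqqqqqqPnnnnnnnn⇒qqqqqqqqqPnnnnnnnnn⇒qqqqqqqqqqnnnnnnnnnn

P ⇒ qPn   [P ::= q P n]
qPn ⇒ qqPnn   [P ::= q P n]
qqPnn ⇒ qqqPnnn   [P ::= q P n]
qqqPnnn ⇒ qqqqPnnnn   [P ::= q P n]
qqqqPnnnn ⇒ qqqqqPnnnnn   [P ::= q P n]
qqqqqPnnnnn ⇒ qqqqqqPnnnnnn   [P ::= q P n]
qqqqqqPnnnnnn ⇒ qqqqqqqPnnnnnnn   [P ::= q P n]
qqqqqqqPnnnnnnn ⇒ qqqqqqqqPnnnnnnnn   [P ::= q P n]
qqqqqqqqPnnnnnnnn ⇒ qqqqqqqqqPnnnnnnnnn   [P ::= q P n]
qqqqqqqqqPnnnnnnnnn ⇒ qqqqqqqqqqnnnnnnnnnn   [P ::= q n]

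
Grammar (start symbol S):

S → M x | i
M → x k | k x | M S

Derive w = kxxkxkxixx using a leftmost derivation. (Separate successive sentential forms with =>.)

S => Mx   [S → M x]
Mx => MSx   [M → M S]
MSx => kxSx   [M → k x]
kxSx => kxMxx   [S → M x]
kxMxx => kxMSxx   [M → M S]
kxMSxx => kxMSSxx   [M → M S]
kxMSSxx => kxxkSSxx   [M → x k]
kxxkSSxx => kxxkMxSxx   [S → M x]
kxxkMxSxx => kxxkxkxSxx   [M → x k]
kxxkxkxSxx => kxxkxkxixx   [S → i]

S => Mx => MSx => kxSx => kxMxx => kxMSxx => kxMSSxx => kxxkSSxx => kxxkMxSxx => kxxkxkxSxx => kxxkxkxixx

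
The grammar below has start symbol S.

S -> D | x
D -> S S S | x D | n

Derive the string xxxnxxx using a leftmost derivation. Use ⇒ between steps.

S ⇒ D ⇒ SSS ⇒ xSS ⇒ xDS ⇒ xxDS ⇒ xxxDS ⇒ xxxnS ⇒ xxxnD ⇒ xxxnSSS ⇒ xxxnxSS ⇒ xxxnxxS ⇒ xxxnxxx

S ⇒ D   [S -> D]
D ⇒ SSS   [D -> S S S]
SSS ⇒ xSS   [S -> x]
xSS ⇒ xDS   [S -> D]
xDS ⇒ xxDS   [D -> x D]
xxDS ⇒ xxxDS   [D -> x D]
xxxDS ⇒ xxxnS   [D -> n]
xxxnS ⇒ xxxnD   [S -> D]
xxxnD ⇒ xxxnSSS   [D -> S S S]
xxxnSSS ⇒ xxxnxSS   [S -> x]
xxxnxSS ⇒ xxxnxxS   [S -> x]
xxxnxxS ⇒ xxxnxxx   [S -> x]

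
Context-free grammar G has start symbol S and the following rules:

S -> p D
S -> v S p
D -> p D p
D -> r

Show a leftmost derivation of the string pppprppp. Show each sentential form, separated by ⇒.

S ⇒ pD   [S -> p D]
pD ⇒ ppDp   [D -> p D p]
ppDp ⇒ pppDpp   [D -> p D p]
pppDpp ⇒ ppppDppp   [D -> p D p]
ppppDppp ⇒ pppprppp   [D -> r]

S ⇒ pD ⇒ ppDp ⇒ pppDpp ⇒ ppppDppp ⇒ pppprppp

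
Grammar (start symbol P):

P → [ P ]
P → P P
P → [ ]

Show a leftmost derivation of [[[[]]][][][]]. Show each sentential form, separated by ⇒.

P ⇒ [P]   [P → [ P ]]
[P] ⇒ [PP]   [P → P P]
[PP] ⇒ [PPP]   [P → P P]
[PPP] ⇒ [PPPP]   [P → P P]
[PPPP] ⇒ [[P]PPP]   [P → [ P ]]
[[P]PPP] ⇒ [[[P]]PPP]   [P → [ P ]]
[[[P]]PPP] ⇒ [[[[]]]PPP]   [P → [ ]]
[[[[]]]PPP] ⇒ [[[[]]][]PP]   [P → [ ]]
[[[[]]][]PP] ⇒ [[[[]]][][]P]   [P → [ ]]
[[[[]]][][]P] ⇒ [[[[]]][][][]]   [P → [ ]]

P⇒[P]⇒[PP]⇒[PPP]⇒[PPPP]⇒[[P]PPP]⇒[[[P]]PPP]⇒[[[[]]]PPP]⇒[[[[]]][]PP]⇒[[[[]]][][]P]⇒[[[[]]][][][]]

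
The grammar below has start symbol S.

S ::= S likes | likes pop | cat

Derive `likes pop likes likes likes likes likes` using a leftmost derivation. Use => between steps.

S => S likes => S likes likes => S likes likes likes => S likes likes likes likes => S likes likes likes likes likes => likes pop likes likes likes likes likes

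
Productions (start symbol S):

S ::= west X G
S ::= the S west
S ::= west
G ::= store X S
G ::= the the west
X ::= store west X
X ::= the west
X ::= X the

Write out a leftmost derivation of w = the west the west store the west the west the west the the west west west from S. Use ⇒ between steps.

S ⇒ the S west ⇒ the west X G west ⇒ the west the west G west ⇒ the west the west store X S west ⇒ the west the west store the west S west ⇒ the west the west store the west the S west west ⇒ the west the west store the west the west X G west west ⇒ the west the west store the west the west the west G west west ⇒ the west the west store the west the west the west the the west west west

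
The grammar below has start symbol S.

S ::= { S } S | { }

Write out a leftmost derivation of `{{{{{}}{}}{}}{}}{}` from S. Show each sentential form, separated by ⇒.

S ⇒ {S}S   [S ::= { S } S]
{S}S ⇒ {{S}S}S   [S ::= { S } S]
{{S}S}S ⇒ {{{S}S}S}S   [S ::= { S } S]
{{{S}S}S}S ⇒ {{{{S}S}S}S}S   [S ::= { S } S]
{{{{S}S}S}S}S ⇒ {{{{{}}S}S}S}S   [S ::= { }]
{{{{{}}S}S}S}S ⇒ {{{{{}}{}}S}S}S   [S ::= { }]
{{{{{}}{}}S}S}S ⇒ {{{{{}}{}}{}}S}S   [S ::= { }]
{{{{{}}{}}{}}S}S ⇒ {{{{{}}{}}{}}{}}S   [S ::= { }]
{{{{{}}{}}{}}{}}S ⇒ {{{{{}}{}}{}}{}}{}   [S ::= { }]

S ⇒ {S}S ⇒ {{S}S}S ⇒ {{{S}S}S}S ⇒ {{{{S}S}S}S}S ⇒ {{{{{}}S}S}S}S ⇒ {{{{{}}{}}S}S}S ⇒ {{{{{}}{}}{}}S}S ⇒ {{{{{}}{}}{}}{}}S ⇒ {{{{{}}{}}{}}{}}{}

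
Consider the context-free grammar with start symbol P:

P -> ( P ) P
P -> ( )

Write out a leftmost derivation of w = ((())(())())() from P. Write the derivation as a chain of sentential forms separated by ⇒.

P ⇒ (P)P ⇒ ((P)P)P ⇒ ((())P)P ⇒ ((())(P)P)P ⇒ ((())(())P)P ⇒ ((())(())())P ⇒ ((())(())())()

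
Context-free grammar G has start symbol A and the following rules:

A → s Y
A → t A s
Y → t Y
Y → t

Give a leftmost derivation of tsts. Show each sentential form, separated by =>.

A => tAs   [A → t A s]
tAs => tsYs   [A → s Y]
tsYs => tsts   [Y → t]

A => tAs => tsYs => tsts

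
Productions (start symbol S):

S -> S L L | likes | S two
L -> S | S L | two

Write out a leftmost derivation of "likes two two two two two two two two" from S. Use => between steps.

S => S L L => S two L L => S L L two L L => S two L L two L L => S L L two L L two L L => likes L L two L L two L L => likes two L two L L two L L => likes two two two L L two L L => likes two two two two L two L L => likes two two two two two two L L => likes two two two two two two two L => likes two two two two two two two two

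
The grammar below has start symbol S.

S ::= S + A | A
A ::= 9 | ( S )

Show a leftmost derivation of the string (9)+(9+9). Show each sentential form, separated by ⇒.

S⇒S+A⇒A+A⇒(S)+A⇒(A)+A⇒(9)+A⇒(9)+(S)⇒(9)+(S+A)⇒(9)+(A+A)⇒(9)+(9+A)⇒(9)+(9+9)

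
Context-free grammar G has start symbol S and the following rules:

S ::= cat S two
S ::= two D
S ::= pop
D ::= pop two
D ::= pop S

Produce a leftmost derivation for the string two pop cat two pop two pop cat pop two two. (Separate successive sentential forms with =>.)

S => two D => two pop S => two pop cat S two => two pop cat two D two => two pop cat two pop S two => two pop cat two pop two D two => two pop cat two pop two pop S two => two pop cat two pop two pop cat S two two => two pop cat two pop two pop cat pop two two

S => two D   [S ::= two D]
two D => two pop S   [D ::= pop S]
two pop S => two pop cat S two   [S ::= cat S two]
two pop cat S two => two pop cat two D two   [S ::= two D]
two pop cat two D two => two pop cat two pop S two   [D ::= pop S]
two pop cat two pop S two => two pop cat two pop two D two   [S ::= two D]
two pop cat two pop two D two => two pop cat two pop two pop S two   [D ::= pop S]
two pop cat two pop two pop S two => two pop cat two pop two pop cat S two two   [S ::= cat S two]
two pop cat two pop two pop cat S two two => two pop cat two pop two pop cat pop two two   [S ::= pop]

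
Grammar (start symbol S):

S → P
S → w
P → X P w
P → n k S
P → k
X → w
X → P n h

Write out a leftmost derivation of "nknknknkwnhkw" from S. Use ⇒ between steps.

S ⇒ P   [S → P]
P ⇒ XPw   [P → X P w]
XPw ⇒ PnhPw   [X → P n h]
PnhPw ⇒ nkSnhPw   [P → n k S]
nkSnhPw ⇒ nkPnhPw   [S → P]
nkPnhPw ⇒ nknkSnhPw   [P → n k S]
nknkSnhPw ⇒ nknkPnhPw   [S → P]
nknkPnhPw ⇒ nknknkSnhPw   [P → n k S]
nknknkSnhPw ⇒ nknknkPnhPw   [S → P]
nknknkPnhPw ⇒ nknknknkSnhPw   [P → n k S]
nknknknkSnhPw ⇒ nknknknkwnhPw   [S → w]
nknknknkwnhPw ⇒ nknknknkwnhkw   [P → k]

S ⇒ P ⇒ XPw ⇒ PnhPw ⇒ nkSnhPw ⇒ nkPnhPw ⇒ nknkSnhPw ⇒ nknkPnhPw ⇒ nknknkSnhPw ⇒ nknknkPnhPw ⇒ nknknknkSnhPw ⇒ nknknknkwnhPw ⇒ nknknknkwnhkw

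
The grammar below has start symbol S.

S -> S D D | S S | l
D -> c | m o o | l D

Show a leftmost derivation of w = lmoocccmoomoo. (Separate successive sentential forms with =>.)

S=>SDD=>SDDDD=>SDDDDDD=>lDDDDDD=>lmooDDDDD=>lmoocDDDD=>lmooccDDD=>lmoocccDD=>lmoocccmooD=>lmoocccmoomoo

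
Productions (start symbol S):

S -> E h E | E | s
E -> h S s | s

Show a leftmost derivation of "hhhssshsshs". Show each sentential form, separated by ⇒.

S ⇒ EhE   [S -> E h E]
EhE ⇒ hSshE   [E -> h S s]
hSshE ⇒ hEhEshE   [S -> E h E]
hEhEshE ⇒ hhSshEshE   [E -> h S s]
hhSshEshE ⇒ hhEshEshE   [S -> E]
hhEshEshE ⇒ hhhSsshEshE   [E -> h S s]
hhhSsshEshE ⇒ hhhEsshEshE   [S -> E]
hhhEsshEshE ⇒ hhhssshEshE   [E -> s]
hhhssshEshE ⇒ hhhssshsshE   [E -> s]
hhhssshsshE ⇒ hhhssshsshs   [E -> s]

S ⇒ EhE ⇒ hSshE ⇒ hEhEshE ⇒ hhSshEshE ⇒ hhEshEshE ⇒ hhhSsshEshE ⇒ hhhEsshEshE ⇒ hhhssshEshE ⇒ hhhssshsshE ⇒ hhhssshsshs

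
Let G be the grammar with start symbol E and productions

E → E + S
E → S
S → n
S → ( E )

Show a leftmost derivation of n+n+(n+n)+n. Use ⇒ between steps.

E ⇒ E+S   [E → E + S]
E+S ⇒ E+S+S   [E → E + S]
E+S+S ⇒ E+S+S+S   [E → E + S]
E+S+S+S ⇒ S+S+S+S   [E → S]
S+S+S+S ⇒ n+S+S+S   [S → n]
n+S+S+S ⇒ n+n+S+S   [S → n]
n+n+S+S ⇒ n+n+(E)+S   [S → ( E )]
n+n+(E)+S ⇒ n+n+(E+S)+S   [E → E + S]
n+n+(E+S)+S ⇒ n+n+(S+S)+S   [E → S]
n+n+(S+S)+S ⇒ n+n+(n+S)+S   [S → n]
n+n+(n+S)+S ⇒ n+n+(n+n)+S   [S → n]
n+n+(n+n)+S ⇒ n+n+(n+n)+n   [S → n]

E ⇒ E+S ⇒ E+S+S ⇒ E+S+S+S ⇒ S+S+S+S ⇒ n+S+S+S ⇒ n+n+S+S ⇒ n+n+(E)+S ⇒ n+n+(E+S)+S ⇒ n+n+(S+S)+S ⇒ n+n+(n+S)+S ⇒ n+n+(n+n)+S ⇒ n+n+(n+n)+n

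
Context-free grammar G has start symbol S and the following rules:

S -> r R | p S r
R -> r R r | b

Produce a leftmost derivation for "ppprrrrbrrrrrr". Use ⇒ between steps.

S ⇒ pSr   [S -> p S r]
pSr ⇒ ppSrr   [S -> p S r]
ppSrr ⇒ pppSrrr   [S -> p S r]
pppSrrr ⇒ ppprRrrr   [S -> r R]
ppprRrrr ⇒ ppprrRrrrr   [R -> r R r]
ppprrRrrrr ⇒ ppprrrRrrrrr   [R -> r R r]
ppprrrRrrrrr ⇒ ppprrrrRrrrrrr   [R -> r R r]
ppprrrrRrrrrrr ⇒ ppprrrrbrrrrrr   [R -> b]

S ⇒ pSr ⇒ ppSrr ⇒ pppSrrr ⇒ ppprRrrr ⇒ ppprrRrrrr ⇒ ppprrrRrrrrr ⇒ ppprrrrRrrrrrr ⇒ ppprrrrbrrrrrr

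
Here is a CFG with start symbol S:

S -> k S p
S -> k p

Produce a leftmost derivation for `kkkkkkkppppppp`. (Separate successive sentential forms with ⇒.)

S ⇒ kSp ⇒ kkSpp ⇒ kkkSppp ⇒ kkkkSpppp ⇒ kkkkkSppppp ⇒ kkkkkkSpppppp ⇒ kkkkkkkppppppp

S ⇒ kSp   [S -> k S p]
kSp ⇒ kkSpp   [S -> k S p]
kkSpp ⇒ kkkSppp   [S -> k S p]
kkkSppp ⇒ kkkkSpppp   [S -> k S p]
kkkkSpppp ⇒ kkkkkSppppp   [S -> k S p]
kkkkkSppppp ⇒ kkkkkkSpppppp   [S -> k S p]
kkkkkkSpppppp ⇒ kkkkkkkppppppp   [S -> k p]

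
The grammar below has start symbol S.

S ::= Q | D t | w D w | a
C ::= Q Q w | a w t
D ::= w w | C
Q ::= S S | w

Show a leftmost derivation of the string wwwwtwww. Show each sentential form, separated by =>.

S => wDw => wCw => wQQww => wSSQww => wQSQww => wwSQww => wwDtQww => wwwwtQww => wwwwtwww

S => wDw   [S ::= w D w]
wDw => wCw   [D ::= C]
wCw => wQQww   [C ::= Q Q w]
wQQww => wSSQww   [Q ::= S S]
wSSQww => wQSQww   [S ::= Q]
wQSQww => wwSQww   [Q ::= w]
wwSQww => wwDtQww   [S ::= D t]
wwDtQww => wwwwtQww   [D ::= w w]
wwwwtQww => wwwwtwww   [Q ::= w]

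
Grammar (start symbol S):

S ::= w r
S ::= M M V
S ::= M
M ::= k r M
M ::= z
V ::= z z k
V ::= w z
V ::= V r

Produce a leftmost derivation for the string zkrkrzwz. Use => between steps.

S => MMV   [S ::= M M V]
MMV => zMV   [M ::= z]
zMV => zkrMV   [M ::= k r M]
zkrMV => zkrkrMV   [M ::= k r M]
zkrkrMV => zkrkrzV   [M ::= z]
zkrkrzV => zkrkrzwz   [V ::= w z]

S => MMV => zMV => zkrMV => zkrkrMV => zkrkrzV => zkrkrzwz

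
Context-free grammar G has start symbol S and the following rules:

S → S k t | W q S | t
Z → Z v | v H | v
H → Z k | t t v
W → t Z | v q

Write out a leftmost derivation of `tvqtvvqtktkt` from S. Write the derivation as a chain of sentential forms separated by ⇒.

S⇒WqS⇒tZqS⇒tvqS⇒tvqSkt⇒tvqWqSkt⇒tvqtZqSkt⇒tvqtZvqSkt⇒tvqtvvqSkt⇒tvqtvvqSktkt⇒tvqtvvqtktkt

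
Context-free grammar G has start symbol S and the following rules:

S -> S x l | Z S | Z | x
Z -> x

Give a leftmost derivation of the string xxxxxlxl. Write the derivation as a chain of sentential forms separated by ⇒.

S ⇒ ZS   [S -> Z S]
ZS ⇒ xS   [Z -> x]
xS ⇒ xSxl   [S -> S x l]
xSxl ⇒ xZSxl   [S -> Z S]
xZSxl ⇒ xxSxl   [Z -> x]
xxSxl ⇒ xxSxlxl   [S -> S x l]
xxSxlxl ⇒ xxZSxlxl   [S -> Z S]
xxZSxlxl ⇒ xxxSxlxl   [Z -> x]
xxxSxlxl ⇒ xxxZxlxl   [S -> Z]
xxxZxlxl ⇒ xxxxxlxl   [Z -> x]

S ⇒ ZS ⇒ xS ⇒ xSxl ⇒ xZSxl ⇒ xxSxl ⇒ xxSxlxl ⇒ xxZSxlxl ⇒ xxxSxlxl ⇒ xxxZxlxl ⇒ xxxxxlxl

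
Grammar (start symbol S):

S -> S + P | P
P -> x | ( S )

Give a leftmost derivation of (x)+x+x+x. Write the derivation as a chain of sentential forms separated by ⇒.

S ⇒ S+P ⇒ S+P+P ⇒ S+P+P+P ⇒ P+P+P+P ⇒ (S)+P+P+P ⇒ (P)+P+P+P ⇒ (x)+P+P+P ⇒ (x)+x+P+P ⇒ (x)+x+x+P ⇒ (x)+x+x+x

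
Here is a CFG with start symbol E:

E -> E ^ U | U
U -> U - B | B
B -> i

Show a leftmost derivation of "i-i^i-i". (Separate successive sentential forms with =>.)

E => E^U => U^U => U-B^U => B-B^U => i-B^U => i-i^U => i-i^U-B => i-i^B-B => i-i^i-B => i-i^i-i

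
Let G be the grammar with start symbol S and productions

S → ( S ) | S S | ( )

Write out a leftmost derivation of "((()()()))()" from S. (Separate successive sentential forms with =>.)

S => SS => (S)S => ((S))S => ((SS))S => ((SSS))S => ((()SS))S => ((()()S))S => ((()()()))S => ((()()()))()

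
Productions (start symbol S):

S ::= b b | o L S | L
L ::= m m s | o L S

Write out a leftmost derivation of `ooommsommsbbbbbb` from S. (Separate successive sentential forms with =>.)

S=>oLS=>ooLSS=>oooLSSS=>ooommsSSS=>ooommsoLSSS=>ooommsommsSSS=>ooommsommsbbSS=>ooommsommsbbbbS=>ooommsommsbbbbbb

S => oLS   [S ::= o L S]
oLS => ooLSS   [L ::= o L S]
ooLSS => oooLSSS   [L ::= o L S]
oooLSSS => ooommsSSS   [L ::= m m s]
ooommsSSS => ooommsoLSSS   [S ::= o L S]
ooommsoLSSS => ooommsommsSSS   [L ::= m m s]
ooommsommsSSS => ooommsommsbbSS   [S ::= b b]
ooommsommsbbSS => ooommsommsbbbbS   [S ::= b b]
ooommsommsbbbbS => ooommsommsbbbbbb   [S ::= b b]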